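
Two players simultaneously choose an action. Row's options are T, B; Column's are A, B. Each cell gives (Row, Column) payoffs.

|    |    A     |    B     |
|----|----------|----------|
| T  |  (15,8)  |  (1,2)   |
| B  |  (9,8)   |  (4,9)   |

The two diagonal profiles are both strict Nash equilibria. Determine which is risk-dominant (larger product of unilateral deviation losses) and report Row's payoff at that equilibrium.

15

At (T, A): Row loses 15 − 9 = 6 by deviating; Column loses 8 − 2 = 6. Product = 6·6 = 36.
At (B, B): Row loses 4 − 1 = 3 by deviating; Column loses 9 − 8 = 1. Product = 3·1 = 3.
36 > 3, so (T, A) is risk-dominant. Row's payoff there is 15.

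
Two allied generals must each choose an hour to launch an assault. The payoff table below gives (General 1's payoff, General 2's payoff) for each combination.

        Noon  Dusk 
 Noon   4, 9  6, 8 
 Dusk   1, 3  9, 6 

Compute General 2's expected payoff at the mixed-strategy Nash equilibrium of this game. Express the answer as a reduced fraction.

General 1 mixes with probability p on Noon, chosen so General 2 is indifferent: 9p + 3(1−p) = 8p + 6(1−p) gives p = 3/4.
General 2's expected payoff is 9·3/4 + 3·1/4 = 15/2.

15/2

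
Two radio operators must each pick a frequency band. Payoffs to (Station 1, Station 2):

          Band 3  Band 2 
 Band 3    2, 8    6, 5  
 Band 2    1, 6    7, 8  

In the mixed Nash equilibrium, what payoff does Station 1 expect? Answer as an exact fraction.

Station 2 mixes with probability q on Band 3, chosen so Station 1 is indifferent: 2q + 6(1−q) = 1q + 7(1−q) gives q = 1/2.
Station 1's expected payoff (from either row, since indifferent) is 2·1/2 + 6·1/2 = 4.

4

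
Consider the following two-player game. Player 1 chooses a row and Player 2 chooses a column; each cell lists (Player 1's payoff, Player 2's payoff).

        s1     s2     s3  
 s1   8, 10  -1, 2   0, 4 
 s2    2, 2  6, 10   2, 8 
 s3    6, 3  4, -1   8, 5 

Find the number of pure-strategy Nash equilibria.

Both s1: Player 1 gets 8 (best alternative 6); Player 2 gets 10 (best alternative 4). Neither deviates — NE.
Both s2: Player 1 gets 6 (best alternative 4); Player 2 gets 10 (best alternative 8). Neither deviates — NE.
Both s3: Player 1 gets 8 (best alternative 2); Player 2 gets 5 (best alternative 3). Neither deviates — NE.
(s1, s3) is not a NE: Player 1 would switch to s3 (8 > 0).
No other cell survives both best-response checks, so there are 3 pure NE.

3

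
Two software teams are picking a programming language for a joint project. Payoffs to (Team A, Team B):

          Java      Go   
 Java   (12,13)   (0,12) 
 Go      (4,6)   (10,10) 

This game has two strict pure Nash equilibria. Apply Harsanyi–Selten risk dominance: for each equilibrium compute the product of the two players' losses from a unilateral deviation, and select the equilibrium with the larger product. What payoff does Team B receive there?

At both Java: Team A loses 12 − 4 = 8 by deviating; Team B loses 13 − 12 = 1. Product = 8·1 = 8.
At both Go: Team A loses 10 − 0 = 10 by deviating; Team B loses 10 − 6 = 4. Product = 10·4 = 40.
40 > 8, so both Go is risk-dominant. Team B's payoff there is 10.

10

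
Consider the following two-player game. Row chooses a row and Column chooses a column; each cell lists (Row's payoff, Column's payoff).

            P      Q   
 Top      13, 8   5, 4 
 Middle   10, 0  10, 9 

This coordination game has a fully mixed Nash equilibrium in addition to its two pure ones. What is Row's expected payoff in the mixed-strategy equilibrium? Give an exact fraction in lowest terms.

10

Column mixes with probability q on P, chosen so Row is indifferent: 13q + 5(1−q) = 10q + 10(1−q) gives q = 5/8.
Row's expected payoff (from either row, since indifferent) is 13·5/8 + 5·3/8 = 10.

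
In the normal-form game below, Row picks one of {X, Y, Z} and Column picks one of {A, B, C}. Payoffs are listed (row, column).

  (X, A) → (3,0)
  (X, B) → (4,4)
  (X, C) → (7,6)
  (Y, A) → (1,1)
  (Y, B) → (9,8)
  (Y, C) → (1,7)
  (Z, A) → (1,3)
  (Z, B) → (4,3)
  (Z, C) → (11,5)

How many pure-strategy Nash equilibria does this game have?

2

(Y, B): Row gets 9 (best alternative 4); Column gets 8 (best alternative 7). Neither deviates — NE.
(Z, C): Row gets 11 (best alternative 7); Column gets 5 (best alternative 3). Neither deviates — NE.
(X, A) is not a NE: Column would switch to C (6 > 0).
No other cell survives both best-response checks, so there are 2 pure NE.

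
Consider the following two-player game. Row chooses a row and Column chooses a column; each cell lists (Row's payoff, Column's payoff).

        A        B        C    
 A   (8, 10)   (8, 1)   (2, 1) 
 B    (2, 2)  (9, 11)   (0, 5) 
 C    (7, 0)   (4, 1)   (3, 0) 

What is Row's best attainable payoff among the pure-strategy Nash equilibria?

Both A is a pure NE (Row: 8 ≥ 7; Column: 10 ≥ 1). Row gets 8.
Both B is a pure NE (Row: 9 ≥ 8; Column: 11 ≥ 5). Row gets 9.
Every other cell has a profitable deviation for at least one player. Highest of {8, 9} is 9.

9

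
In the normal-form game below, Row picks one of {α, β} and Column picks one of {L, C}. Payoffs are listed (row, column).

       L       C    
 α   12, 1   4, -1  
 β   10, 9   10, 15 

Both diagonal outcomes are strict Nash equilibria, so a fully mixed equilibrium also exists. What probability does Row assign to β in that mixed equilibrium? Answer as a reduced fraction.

Row's mix p on α must make Column indifferent between L and C.
Column's payoff from L: 1p + 9(1−p). From C: (-1)p + 15(1−p).
Set equal: 2p = 6(1−p) → p = 6/8 = 3/4.
Probability on β is 1 − 3/4 = 1/4.

1/4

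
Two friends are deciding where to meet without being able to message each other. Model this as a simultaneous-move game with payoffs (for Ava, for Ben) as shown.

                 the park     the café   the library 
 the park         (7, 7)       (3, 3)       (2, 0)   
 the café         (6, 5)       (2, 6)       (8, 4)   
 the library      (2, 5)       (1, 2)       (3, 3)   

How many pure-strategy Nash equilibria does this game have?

Both the park: Ava gets 7 (best alternative 6); Ben gets 7 (best alternative 3). Neither deviates — NE.
Both the café is not a NE: Ava would switch to the park (3 > 2).
No other cell survives both best-response checks, so there is 1 pure NE.

1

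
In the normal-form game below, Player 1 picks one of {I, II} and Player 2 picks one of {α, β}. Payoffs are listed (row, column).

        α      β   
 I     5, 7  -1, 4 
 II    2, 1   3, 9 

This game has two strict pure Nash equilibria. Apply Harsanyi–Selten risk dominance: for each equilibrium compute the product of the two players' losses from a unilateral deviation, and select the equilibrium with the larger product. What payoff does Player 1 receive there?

At (I, α): Player 1 loses 5 − 2 = 3 by deviating; Player 2 loses 7 − 4 = 3. Product = 3·3 = 9.
At (II, β): Player 1 loses 3 − (-1) = 4 by deviating; Player 2 loses 9 − 1 = 8. Product = 4·8 = 32.
32 > 9, so (II, β) is risk-dominant. Player 1's payoff there is 3.

3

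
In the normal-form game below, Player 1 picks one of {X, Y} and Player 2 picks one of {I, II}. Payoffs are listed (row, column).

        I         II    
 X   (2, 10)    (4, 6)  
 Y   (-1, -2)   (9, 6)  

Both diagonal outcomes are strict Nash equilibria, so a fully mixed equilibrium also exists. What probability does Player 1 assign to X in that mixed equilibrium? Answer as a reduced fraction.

2/3

Player 1's mix p on X must make Player 2 indifferent between I and II.
Player 2's payoff from I: 10p + (-2)(1−p). From II: 6p + 6(1−p).
Set equal: 4p = 8(1−p) → p = 8/12 = 2/3.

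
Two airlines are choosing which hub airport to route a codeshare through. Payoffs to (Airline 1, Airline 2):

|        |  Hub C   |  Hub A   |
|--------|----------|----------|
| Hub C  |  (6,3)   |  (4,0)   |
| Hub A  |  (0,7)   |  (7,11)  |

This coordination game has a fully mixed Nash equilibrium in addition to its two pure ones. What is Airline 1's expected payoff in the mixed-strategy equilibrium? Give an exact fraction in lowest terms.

14/3

Airline 2 mixes with probability q on Hub C, chosen so Airline 1 is indifferent: 6q + 4(1−q) = 0q + 7(1−q) gives q = 1/3.
Airline 1's expected payoff (from either row, since indifferent) is 6·1/3 + 4·2/3 = 14/3.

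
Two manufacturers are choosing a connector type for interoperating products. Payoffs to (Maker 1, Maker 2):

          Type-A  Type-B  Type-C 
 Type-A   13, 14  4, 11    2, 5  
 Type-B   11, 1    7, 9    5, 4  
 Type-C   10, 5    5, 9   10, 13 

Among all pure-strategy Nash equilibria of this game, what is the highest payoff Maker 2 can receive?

14

Both Type-A is a pure NE (Maker 1: 13 ≥ 11; Maker 2: 14 ≥ 11). Maker 2 gets 14.
Both Type-B is a pure NE (Maker 1: 7 ≥ 5; Maker 2: 9 ≥ 4). Maker 2 gets 9.
Both Type-C is a pure NE (Maker 1: 10 ≥ 5; Maker 2: 13 ≥ 9). Maker 2 gets 13.
Every other cell has a profitable deviation for at least one player. Highest of {14, 9, 13} is 14.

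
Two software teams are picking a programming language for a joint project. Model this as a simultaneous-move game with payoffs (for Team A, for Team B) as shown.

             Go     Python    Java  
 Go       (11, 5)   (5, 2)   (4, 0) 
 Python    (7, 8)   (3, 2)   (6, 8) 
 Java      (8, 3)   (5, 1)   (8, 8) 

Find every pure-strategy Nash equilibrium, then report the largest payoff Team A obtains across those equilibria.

11

Both Go is a pure NE (Team A: 11 ≥ 8; Team B: 5 ≥ 2). Team A gets 11.
Both Java is a pure NE (Team A: 8 ≥ 6; Team B: 8 ≥ 3). Team A gets 8.
Every other cell has a profitable deviation for at least one player. Highest of {11, 8} is 11.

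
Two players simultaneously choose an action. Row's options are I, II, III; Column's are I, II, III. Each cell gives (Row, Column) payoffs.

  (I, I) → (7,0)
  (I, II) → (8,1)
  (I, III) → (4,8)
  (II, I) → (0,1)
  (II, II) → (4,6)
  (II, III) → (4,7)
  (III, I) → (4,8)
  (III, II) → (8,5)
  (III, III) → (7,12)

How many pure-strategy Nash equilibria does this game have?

1

Both III: Row gets 7 (best alternative 4); Column gets 12 (best alternative 8). Neither deviates — NE.
Both II is not a NE: Row would switch to I (8 > 4).
No other cell survives both best-response checks, so there is 1 pure NE.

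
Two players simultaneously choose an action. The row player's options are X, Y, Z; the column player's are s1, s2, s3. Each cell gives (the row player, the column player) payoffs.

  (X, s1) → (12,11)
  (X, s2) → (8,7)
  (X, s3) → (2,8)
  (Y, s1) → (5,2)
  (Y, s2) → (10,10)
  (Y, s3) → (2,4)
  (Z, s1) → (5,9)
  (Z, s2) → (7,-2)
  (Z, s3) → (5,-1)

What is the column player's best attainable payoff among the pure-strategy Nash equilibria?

11

(X, s1) is a pure NE (the row player: 12 ≥ 5; the column player: 11 ≥ 8). The column player gets 11.
(Y, s2) is a pure NE (the row player: 10 ≥ 8; the column player: 10 ≥ 4). The column player gets 10.
Every other cell has a profitable deviation for at least one player. Highest of {11, 10} is 11.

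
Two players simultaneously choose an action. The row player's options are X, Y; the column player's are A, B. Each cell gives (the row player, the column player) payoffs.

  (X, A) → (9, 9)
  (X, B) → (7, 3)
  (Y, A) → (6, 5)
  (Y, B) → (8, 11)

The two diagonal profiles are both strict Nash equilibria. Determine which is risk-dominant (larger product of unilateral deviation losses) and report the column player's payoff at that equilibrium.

At (X, A): the row player loses 9 − 6 = 3 by deviating; the column player loses 9 − 3 = 6. Product = 3·6 = 18.
At (Y, B): the row player loses 8 − 7 = 1 by deviating; the column player loses 11 − 5 = 6. Product = 1·6 = 6.
18 > 6, so (X, A) is risk-dominant. The column player's payoff there is 9.

9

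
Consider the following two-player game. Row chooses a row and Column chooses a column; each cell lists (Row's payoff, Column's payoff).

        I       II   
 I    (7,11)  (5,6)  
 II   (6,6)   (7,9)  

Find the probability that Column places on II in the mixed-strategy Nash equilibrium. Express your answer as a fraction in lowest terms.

1/3

Column's mix q on I must make Row indifferent between I and II.
Row's payoff from I: 7q + 5(1−q). From II: 6q + 7(1−q).
Set equal: 1q = 2(1−q) → q = 2/3.
Probability on II is 1 − 2/3 = 1/3.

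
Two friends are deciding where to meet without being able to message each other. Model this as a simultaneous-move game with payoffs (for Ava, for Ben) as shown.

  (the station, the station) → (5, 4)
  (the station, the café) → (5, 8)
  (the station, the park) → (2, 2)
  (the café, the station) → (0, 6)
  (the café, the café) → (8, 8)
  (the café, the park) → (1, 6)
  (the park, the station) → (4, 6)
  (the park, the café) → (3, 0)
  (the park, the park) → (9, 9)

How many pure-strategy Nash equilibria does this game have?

Both the café: Ava gets 8 (best alternative 5); Ben gets 8 (best alternative 6). Neither deviates — NE.
Both the park: Ava gets 9 (best alternative 2); Ben gets 9 (best alternative 6). Neither deviates — NE.
Both the station is not a NE: Ben would switch to the café (8 > 4).
No other cell survives both best-response checks, so there are 2 pure NE.

2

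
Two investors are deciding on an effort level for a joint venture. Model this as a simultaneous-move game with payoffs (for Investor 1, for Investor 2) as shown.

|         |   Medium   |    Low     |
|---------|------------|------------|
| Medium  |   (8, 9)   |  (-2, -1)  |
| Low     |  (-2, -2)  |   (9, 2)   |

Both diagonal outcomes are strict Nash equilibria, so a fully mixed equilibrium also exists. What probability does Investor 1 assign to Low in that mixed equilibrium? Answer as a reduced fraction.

5/7

Investor 1's mix p on Medium must make Investor 2 indifferent between Medium and Low.
Investor 2's payoff from Medium: 9p + (-2)(1−p). From Low: (-1)p + 2(1−p).
Set equal: 10p = 4(1−p) → p = 4/14 = 2/7.
Probability on Low is 1 − 2/7 = 5/7.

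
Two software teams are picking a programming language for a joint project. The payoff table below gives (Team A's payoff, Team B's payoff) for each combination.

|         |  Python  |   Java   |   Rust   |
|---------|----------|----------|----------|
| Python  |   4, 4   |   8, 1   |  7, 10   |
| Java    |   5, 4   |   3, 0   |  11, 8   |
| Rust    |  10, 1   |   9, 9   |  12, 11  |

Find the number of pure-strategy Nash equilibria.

1

Both Rust: Team A gets 12 (best alternative 11); Team B gets 11 (best alternative 9). Neither deviates — NE.
Both Java is not a NE: Team A would switch to Rust (9 > 3).
No other cell survives both best-response checks, so there is 1 pure NE.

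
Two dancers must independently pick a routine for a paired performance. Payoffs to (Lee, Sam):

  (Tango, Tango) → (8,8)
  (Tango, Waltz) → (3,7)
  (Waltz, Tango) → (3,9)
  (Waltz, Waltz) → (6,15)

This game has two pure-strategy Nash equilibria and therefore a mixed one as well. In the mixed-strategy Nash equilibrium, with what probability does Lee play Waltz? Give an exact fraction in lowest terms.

Lee's mix p on Tango must make Sam indifferent between Tango and Waltz.
Sam's payoff from Tango: 8p + 9(1−p). From Waltz: 7p + 15(1−p).
Set equal: 1p = 6(1−p) → p = 6/7.
Probability on Waltz is 1 − 6/7 = 1/7.

1/7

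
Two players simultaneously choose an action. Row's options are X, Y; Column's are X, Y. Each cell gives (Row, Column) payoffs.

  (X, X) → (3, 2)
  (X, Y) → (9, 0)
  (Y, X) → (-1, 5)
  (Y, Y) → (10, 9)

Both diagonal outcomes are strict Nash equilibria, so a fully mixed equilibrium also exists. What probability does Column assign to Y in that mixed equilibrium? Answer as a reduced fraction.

4/5

Column's mix q on X must make Row indifferent between X and Y.
Row's payoff from X: 3q + 9(1−q). From Y: (-1)q + 10(1−q).
Set equal: 4q = 1(1−q) → q = 1/5.
Probability on Y is 1 − 1/5 = 4/5.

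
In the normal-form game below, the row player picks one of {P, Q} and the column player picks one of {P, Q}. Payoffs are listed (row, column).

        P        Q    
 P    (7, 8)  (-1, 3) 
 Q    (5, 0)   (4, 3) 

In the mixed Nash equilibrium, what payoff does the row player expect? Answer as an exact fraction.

33/7

The column player mixes with probability q on P, chosen so the row player is indifferent: 7q + (-1)(1−q) = 5q + 4(1−q) gives q = 5/7.
The row player's expected payoff (from either row, since indifferent) is 7·5/7 + (-1)·2/7 = 33/7.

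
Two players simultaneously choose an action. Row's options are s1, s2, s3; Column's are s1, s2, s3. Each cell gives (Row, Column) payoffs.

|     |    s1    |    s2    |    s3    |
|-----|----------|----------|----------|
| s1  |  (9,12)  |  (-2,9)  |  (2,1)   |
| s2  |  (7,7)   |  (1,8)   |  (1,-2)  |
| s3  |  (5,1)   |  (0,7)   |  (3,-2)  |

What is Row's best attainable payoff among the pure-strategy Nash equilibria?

Both s1 is a pure NE (Row: 9 ≥ 7; Column: 12 ≥ 9). Row gets 9.
Both s2 is a pure NE (Row: 1 ≥ 0; Column: 8 ≥ 7). Row gets 1.
Every other cell has a profitable deviation for at least one player. Highest of {9, 1} is 9.

9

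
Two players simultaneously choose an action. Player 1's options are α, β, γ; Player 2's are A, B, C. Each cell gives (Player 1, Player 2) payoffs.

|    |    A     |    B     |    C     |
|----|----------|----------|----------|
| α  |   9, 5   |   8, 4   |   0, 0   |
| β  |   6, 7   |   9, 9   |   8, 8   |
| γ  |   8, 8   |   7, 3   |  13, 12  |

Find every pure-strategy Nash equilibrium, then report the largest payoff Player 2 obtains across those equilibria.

(α, A) is a pure NE (Player 1: 9 ≥ 8; Player 2: 5 ≥ 4). Player 2 gets 5.
(β, B) is a pure NE (Player 1: 9 ≥ 8; Player 2: 9 ≥ 8). Player 2 gets 9.
(γ, C) is a pure NE (Player 1: 13 ≥ 8; Player 2: 12 ≥ 8). Player 2 gets 12.
Every other cell has a profitable deviation for at least one player. Highest of {5, 9, 12} is 12.

12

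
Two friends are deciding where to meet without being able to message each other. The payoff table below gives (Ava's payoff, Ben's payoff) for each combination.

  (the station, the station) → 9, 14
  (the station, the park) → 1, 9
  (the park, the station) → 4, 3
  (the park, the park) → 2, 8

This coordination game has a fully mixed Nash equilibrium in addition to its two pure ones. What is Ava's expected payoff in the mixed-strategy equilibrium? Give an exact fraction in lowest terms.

7/3

Ben mixes with probability q on the station, chosen so Ava is indifferent: 9q + 1(1−q) = 4q + 2(1−q) gives q = 1/6.
Ava's expected payoff (from either row, since indifferent) is 9·1/6 + 1·5/6 = 7/3.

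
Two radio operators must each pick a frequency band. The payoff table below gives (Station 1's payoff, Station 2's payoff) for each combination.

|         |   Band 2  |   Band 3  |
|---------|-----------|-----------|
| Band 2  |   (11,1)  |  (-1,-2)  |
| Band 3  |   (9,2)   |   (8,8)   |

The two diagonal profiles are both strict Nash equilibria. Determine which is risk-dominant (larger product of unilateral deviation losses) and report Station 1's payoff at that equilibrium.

At both Band 2: Station 1 loses 11 − 9 = 2 by deviating; Station 2 loses 1 − (-2) = 3. Product = 2·3 = 6.
At both Band 3: Station 1 loses 8 − (-1) = 9 by deviating; Station 2 loses 8 − 2 = 6. Product = 9·6 = 54.
54 > 6, so both Band 3 is risk-dominant. Station 1's payoff there is 8.

8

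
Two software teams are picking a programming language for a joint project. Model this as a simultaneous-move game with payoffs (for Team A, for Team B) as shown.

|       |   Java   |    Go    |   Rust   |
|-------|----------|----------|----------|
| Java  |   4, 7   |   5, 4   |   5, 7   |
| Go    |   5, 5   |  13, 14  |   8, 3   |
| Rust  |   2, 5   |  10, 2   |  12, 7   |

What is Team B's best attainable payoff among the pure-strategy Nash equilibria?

Both Go is a pure NE (Team A: 13 ≥ 10; Team B: 14 ≥ 5). Team B gets 14.
Both Rust is a pure NE (Team A: 12 ≥ 8; Team B: 7 ≥ 5). Team B gets 7.
Every other cell has a profitable deviation for at least one player. Highest of {14, 7} is 14.

14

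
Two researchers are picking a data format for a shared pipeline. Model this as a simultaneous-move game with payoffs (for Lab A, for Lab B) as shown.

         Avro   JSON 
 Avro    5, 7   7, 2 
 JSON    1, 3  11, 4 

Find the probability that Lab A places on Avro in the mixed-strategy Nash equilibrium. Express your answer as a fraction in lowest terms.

1/6

Lab A's mix p on Avro must make Lab B indifferent between Avro and JSON.
Lab B's payoff from Avro: 7p + 3(1−p). From JSON: 2p + 4(1−p).
Set equal: 5p = 1(1−p) → p = 1/6.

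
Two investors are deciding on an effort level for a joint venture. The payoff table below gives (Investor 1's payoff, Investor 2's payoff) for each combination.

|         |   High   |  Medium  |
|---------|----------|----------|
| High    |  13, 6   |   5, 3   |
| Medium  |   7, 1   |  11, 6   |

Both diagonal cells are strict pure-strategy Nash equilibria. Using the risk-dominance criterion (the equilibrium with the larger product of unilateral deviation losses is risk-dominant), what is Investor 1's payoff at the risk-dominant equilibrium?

11

At both High: Investor 1 loses 13 − 7 = 6 by deviating; Investor 2 loses 6 − 3 = 3. Product = 6·3 = 18.
At both Medium: Investor 1 loses 11 − 5 = 6 by deviating; Investor 2 loses 6 − 1 = 5. Product = 6·5 = 30.
30 > 18, so both Medium is risk-dominant. Investor 1's payoff there is 11.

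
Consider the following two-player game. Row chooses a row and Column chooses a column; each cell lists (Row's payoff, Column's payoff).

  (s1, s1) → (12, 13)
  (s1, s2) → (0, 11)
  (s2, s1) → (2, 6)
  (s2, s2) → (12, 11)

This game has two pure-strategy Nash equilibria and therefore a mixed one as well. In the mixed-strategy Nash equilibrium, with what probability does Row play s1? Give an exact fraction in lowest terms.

Row's mix p on s1 must make Column indifferent between s1 and s2.
Column's payoff from s1: 13p + 6(1−p). From s2: 11p + 11(1−p).
Set equal: 2p = 5(1−p) → p = 5/7.

5/7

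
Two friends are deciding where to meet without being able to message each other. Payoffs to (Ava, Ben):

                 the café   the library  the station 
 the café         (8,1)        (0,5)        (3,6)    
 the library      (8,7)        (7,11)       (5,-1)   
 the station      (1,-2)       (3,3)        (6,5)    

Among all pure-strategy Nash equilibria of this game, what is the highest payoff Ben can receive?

11

Both the library is a pure NE (Ava: 7 ≥ 3; Ben: 11 ≥ 7). Ben gets 11.
Both the station is a pure NE (Ava: 6 ≥ 5; Ben: 5 ≥ 3). Ben gets 5.
Every other cell has a profitable deviation for at least one player. Highest of {11, 5} is 11.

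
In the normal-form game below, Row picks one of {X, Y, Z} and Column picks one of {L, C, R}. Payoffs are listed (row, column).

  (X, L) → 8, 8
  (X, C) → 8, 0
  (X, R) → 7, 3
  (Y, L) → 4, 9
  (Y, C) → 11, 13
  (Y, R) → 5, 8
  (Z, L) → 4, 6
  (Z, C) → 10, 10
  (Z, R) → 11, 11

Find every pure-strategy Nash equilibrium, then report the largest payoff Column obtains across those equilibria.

(X, L) is a pure NE (Row: 8 ≥ 4; Column: 8 ≥ 3). Column gets 8.
(Y, C) is a pure NE (Row: 11 ≥ 10; Column: 13 ≥ 9). Column gets 13.
(Z, R) is a pure NE (Row: 11 ≥ 7; Column: 11 ≥ 10). Column gets 11.
Every other cell has a profitable deviation for at least one player. Highest of {8, 13, 11} is 13.

13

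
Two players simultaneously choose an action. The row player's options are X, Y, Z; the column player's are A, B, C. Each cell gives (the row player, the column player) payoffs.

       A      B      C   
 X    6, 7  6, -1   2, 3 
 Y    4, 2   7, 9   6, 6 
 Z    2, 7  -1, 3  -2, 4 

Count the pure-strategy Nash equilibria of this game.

2

(X, A): the row player gets 6 (best alternative 4); the column player gets 7 (best alternative 3). Neither deviates — NE.
(Y, B): the row player gets 7 (best alternative 6); the column player gets 9 (best alternative 6). Neither deviates — NE.
(Z, C) is not a NE: the row player would switch to Y (6 > -2).
No other cell survives both best-response checks, so there are 2 pure NE.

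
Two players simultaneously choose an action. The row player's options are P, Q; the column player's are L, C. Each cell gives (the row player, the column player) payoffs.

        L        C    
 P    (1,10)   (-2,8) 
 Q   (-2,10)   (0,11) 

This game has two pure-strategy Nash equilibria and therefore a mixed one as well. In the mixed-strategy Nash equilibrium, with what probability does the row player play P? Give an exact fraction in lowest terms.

The row player's mix p on P must make the column player indifferent between L and C.
The column player's payoff from L: 10p + 10(1−p). From C: 8p + 11(1−p).
Set equal: 2p = 1(1−p) → p = 1/3.

1/3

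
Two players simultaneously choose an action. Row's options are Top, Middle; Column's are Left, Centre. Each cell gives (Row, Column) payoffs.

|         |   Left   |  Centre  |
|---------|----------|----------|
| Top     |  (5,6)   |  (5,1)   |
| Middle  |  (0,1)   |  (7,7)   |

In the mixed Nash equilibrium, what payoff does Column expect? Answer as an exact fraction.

41/11

Row mixes with probability p on Top, chosen so Column is indifferent: 6p + 1(1−p) = 1p + 7(1−p) gives p = 6/11.
Column's expected payoff is 6·6/11 + 1·5/11 = 41/11.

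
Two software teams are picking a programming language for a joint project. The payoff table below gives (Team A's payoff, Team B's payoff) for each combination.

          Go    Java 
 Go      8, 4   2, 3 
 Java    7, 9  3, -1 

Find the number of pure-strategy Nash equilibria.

1

Both Go: Team A gets 8 (best alternative 7); Team B gets 4 (best alternative 3). Neither deviates — NE.
Both Java is not a NE: Team B would switch to Go (9 > -1).
No other cell survives both best-response checks, so there is 1 pure NE.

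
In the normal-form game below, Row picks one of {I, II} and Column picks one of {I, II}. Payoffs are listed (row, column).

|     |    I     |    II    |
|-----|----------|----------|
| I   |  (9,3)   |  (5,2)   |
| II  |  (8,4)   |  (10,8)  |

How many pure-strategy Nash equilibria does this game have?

2

Both I: Row gets 9 (best alternative 8); Column gets 3 (best alternative 2). Neither deviates — NE.
Both II: Row gets 10 (best alternative 5); Column gets 8 (best alternative 4). Neither deviates — NE.
(II, I) is not a NE: Row would switch to I (9 > 8).
No other cell survives both best-response checks, so there are 2 pure NE.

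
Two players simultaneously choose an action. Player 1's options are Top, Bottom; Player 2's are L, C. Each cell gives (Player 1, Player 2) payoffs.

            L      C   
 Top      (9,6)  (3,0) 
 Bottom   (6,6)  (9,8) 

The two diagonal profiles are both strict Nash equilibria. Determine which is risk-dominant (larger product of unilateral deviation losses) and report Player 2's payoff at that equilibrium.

At (Top, L): Player 1 loses 9 − 6 = 3 by deviating; Player 2 loses 6 − 0 = 6. Product = 3·6 = 18.
At (Bottom, C): Player 1 loses 9 − 3 = 6 by deviating; Player 2 loses 8 − 6 = 2. Product = 6·2 = 12.
18 > 12, so (Top, L) is risk-dominant. Player 2's payoff there is 6.

6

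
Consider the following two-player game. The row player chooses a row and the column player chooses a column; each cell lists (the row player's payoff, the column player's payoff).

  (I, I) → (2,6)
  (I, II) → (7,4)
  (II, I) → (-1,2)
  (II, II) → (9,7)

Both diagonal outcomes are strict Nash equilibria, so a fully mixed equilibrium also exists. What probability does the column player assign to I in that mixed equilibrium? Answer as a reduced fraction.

The column player's mix q on I must make the row player indifferent between I and II.
The row player's payoff from I: 2q + 7(1−q). From II: (-1)q + 9(1−q).
Set equal: 3q = 2(1−q) → q = 2/5.

2/5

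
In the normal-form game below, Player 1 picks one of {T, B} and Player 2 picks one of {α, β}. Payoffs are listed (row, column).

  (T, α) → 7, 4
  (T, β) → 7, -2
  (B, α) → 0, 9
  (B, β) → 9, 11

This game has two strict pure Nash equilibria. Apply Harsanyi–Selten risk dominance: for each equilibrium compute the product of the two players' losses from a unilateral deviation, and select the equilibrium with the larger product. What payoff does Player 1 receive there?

7

At (T, α): Player 1 loses 7 − 0 = 7 by deviating; Player 2 loses 4 − (-2) = 6. Product = 7·6 = 42.
At (B, β): Player 1 loses 9 − 7 = 2 by deviating; Player 2 loses 11 − 9 = 2. Product = 2·2 = 4.
42 > 4, so (T, α) is risk-dominant. Player 1's payoff there is 7.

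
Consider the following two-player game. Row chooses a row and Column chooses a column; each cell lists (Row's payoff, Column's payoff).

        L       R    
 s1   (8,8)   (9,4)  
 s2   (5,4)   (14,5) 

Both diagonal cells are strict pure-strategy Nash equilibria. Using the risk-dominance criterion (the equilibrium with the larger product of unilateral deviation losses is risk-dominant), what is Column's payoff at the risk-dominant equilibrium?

8

At (s1, L): Row loses 8 − 5 = 3 by deviating; Column loses 8 − 4 = 4. Product = 3·4 = 12.
At (s2, R): Row loses 14 − 9 = 5 by deviating; Column loses 5 − 4 = 1. Product = 5·1 = 5.
12 > 5, so (s1, L) is risk-dominant. Column's payoff there is 8.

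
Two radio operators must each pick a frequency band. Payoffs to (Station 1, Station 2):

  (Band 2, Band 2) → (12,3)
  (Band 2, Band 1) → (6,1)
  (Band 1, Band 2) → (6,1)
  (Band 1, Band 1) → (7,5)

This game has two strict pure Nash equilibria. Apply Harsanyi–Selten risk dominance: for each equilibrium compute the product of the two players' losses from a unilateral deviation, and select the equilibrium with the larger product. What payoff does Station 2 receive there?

At both Band 2: Station 1 loses 12 − 6 = 6 by deviating; Station 2 loses 3 − 1 = 2. Product = 6·2 = 12.
At both Band 1: Station 1 loses 7 − 6 = 1 by deviating; Station 2 loses 5 − 1 = 4. Product = 1·4 = 4.
12 > 4, so both Band 2 is risk-dominant. Station 2's payoff there is 3.

3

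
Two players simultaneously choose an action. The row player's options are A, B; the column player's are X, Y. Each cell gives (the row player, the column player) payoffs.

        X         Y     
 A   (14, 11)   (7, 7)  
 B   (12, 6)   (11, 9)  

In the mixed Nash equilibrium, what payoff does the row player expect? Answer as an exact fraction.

The column player mixes with probability q on X, chosen so the row player is indifferent: 14q + 7(1−q) = 12q + 11(1−q) gives q = 2/3.
The row player's expected payoff (from either row, since indifferent) is 14·2/3 + 7·1/3 = 35/3.

35/3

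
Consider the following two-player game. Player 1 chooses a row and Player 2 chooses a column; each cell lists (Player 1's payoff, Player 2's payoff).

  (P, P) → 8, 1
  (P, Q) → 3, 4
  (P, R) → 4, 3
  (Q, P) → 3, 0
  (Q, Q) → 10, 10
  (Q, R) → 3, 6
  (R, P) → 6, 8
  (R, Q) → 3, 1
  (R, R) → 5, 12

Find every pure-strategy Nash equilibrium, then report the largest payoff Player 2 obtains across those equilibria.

12

Both Q is a pure NE (Player 1: 10 ≥ 3; Player 2: 10 ≥ 6). Player 2 gets 10.
Both R is a pure NE (Player 1: 5 ≥ 4; Player 2: 12 ≥ 8). Player 2 gets 12.
Every other cell has a profitable deviation for at least one player. Highest of {10, 12} is 12.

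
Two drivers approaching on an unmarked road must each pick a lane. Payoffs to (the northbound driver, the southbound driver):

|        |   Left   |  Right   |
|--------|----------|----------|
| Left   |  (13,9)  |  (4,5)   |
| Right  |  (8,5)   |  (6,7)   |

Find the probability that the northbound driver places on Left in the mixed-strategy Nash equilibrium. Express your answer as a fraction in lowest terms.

The northbound driver's mix p on Left must make the southbound driver indifferent between Left and Right.
The southbound driver's payoff from Left: 9p + 5(1−p). From Right: 5p + 7(1−p).
Set equal: 4p = 2(1−p) → p = 2/6 = 1/3.

1/3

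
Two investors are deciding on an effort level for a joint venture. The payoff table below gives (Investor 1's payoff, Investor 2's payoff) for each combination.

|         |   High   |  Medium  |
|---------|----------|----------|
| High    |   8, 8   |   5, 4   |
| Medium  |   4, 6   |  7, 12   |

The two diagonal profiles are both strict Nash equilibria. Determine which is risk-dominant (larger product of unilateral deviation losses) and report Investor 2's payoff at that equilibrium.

At both High: Investor 1 loses 8 − 4 = 4 by deviating; Investor 2 loses 8 − 4 = 4. Product = 4·4 = 16.
At both Medium: Investor 1 loses 7 − 5 = 2 by deviating; Investor 2 loses 12 − 6 = 6. Product = 2·6 = 12.
16 > 12, so both High is risk-dominant. Investor 2's payoff there is 8.

8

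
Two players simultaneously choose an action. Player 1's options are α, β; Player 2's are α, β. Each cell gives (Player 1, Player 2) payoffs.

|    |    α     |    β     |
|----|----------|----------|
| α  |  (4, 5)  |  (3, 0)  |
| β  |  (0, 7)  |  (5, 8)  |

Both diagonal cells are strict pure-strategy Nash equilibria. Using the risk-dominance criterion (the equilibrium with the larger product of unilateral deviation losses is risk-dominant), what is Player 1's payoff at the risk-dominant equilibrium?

4

At both α: Player 1 loses 4 − 0 = 4 by deviating; Player 2 loses 5 − 0 = 5. Product = 4·5 = 20.
At both β: Player 1 loses 5 − 3 = 2 by deviating; Player 2 loses 8 − 7 = 1. Product = 2·1 = 2.
20 > 2, so both α is risk-dominant. Player 1's payoff there is 4.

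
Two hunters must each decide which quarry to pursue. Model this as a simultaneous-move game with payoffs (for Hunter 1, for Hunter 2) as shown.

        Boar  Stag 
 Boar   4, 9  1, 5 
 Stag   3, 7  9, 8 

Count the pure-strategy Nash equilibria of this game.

Both Boar: Hunter 1 gets 4 (best alternative 3); Hunter 2 gets 9 (best alternative 5). Neither deviates — NE.
Both Stag: Hunter 1 gets 9 (best alternative 1); Hunter 2 gets 8 (best alternative 7). Neither deviates — NE.
(Stag, Boar) is not a NE: Hunter 1 would switch to Boar (4 > 3).
No other cell survives both best-response checks, so there are 2 pure NE.

2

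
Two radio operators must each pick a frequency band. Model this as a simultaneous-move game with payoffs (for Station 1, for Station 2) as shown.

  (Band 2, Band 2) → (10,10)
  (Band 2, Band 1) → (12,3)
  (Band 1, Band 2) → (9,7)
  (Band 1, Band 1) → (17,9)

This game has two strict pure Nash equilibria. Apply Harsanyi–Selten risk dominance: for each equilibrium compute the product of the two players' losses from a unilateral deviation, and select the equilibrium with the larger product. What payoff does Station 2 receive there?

9

At both Band 2: Station 1 loses 10 − 9 = 1 by deviating; Station 2 loses 10 − 3 = 7. Product = 1·7 = 7.
At both Band 1: Station 1 loses 17 − 12 = 5 by deviating; Station 2 loses 9 − 7 = 2. Product = 5·2 = 10.
10 > 7, so both Band 1 is risk-dominant. Station 2's payoff there is 9.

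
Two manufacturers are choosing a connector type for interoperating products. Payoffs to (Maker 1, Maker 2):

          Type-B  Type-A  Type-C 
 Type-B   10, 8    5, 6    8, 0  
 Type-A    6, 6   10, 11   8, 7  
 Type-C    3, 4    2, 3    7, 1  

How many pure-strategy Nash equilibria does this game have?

Both Type-B: Maker 1 gets 10 (best alternative 6); Maker 2 gets 8 (best alternative 6). Neither deviates — NE.
Both Type-A: Maker 1 gets 10 (best alternative 5); Maker 2 gets 11 (best alternative 7). Neither deviates — NE.
Both Type-C is not a NE: Maker 1 would switch to Type-B (8 > 7).
No other cell survives both best-response checks, so there are 2 pure NE.

2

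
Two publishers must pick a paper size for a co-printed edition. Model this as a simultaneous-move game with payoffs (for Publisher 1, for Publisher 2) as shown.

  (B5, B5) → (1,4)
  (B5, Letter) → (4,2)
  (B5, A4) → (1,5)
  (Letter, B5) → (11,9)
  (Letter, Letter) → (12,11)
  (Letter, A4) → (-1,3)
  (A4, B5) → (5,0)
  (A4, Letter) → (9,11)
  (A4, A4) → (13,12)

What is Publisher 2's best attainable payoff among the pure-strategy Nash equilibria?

12

Both Letter is a pure NE (Publisher 1: 12 ≥ 9; Publisher 2: 11 ≥ 9). Publisher 2 gets 11.
Both A4 is a pure NE (Publisher 1: 13 ≥ 1; Publisher 2: 12 ≥ 11). Publisher 2 gets 12.
Every other cell has a profitable deviation for at least one player. Highest of {11, 12} is 12.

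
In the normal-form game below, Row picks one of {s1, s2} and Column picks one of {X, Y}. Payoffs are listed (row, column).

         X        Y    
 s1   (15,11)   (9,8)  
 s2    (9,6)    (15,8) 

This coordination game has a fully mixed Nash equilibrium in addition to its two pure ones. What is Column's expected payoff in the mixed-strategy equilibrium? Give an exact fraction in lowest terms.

8

Row mixes with probability p on s1, chosen so Column is indifferent: 11p + 6(1−p) = 8p + 8(1−p) gives p = 2/5.
Column's expected payoff is 11·2/5 + 6·3/5 = 8.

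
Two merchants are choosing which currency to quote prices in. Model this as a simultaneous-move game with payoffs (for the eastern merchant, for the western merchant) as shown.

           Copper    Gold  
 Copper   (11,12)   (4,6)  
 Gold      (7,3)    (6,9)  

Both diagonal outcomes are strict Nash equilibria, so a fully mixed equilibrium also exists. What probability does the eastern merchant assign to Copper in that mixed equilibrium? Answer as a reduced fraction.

1/2

The eastern merchant's mix p on Copper must make the western merchant indifferent between Copper and Gold.
The western merchant's payoff from Copper: 12p + 3(1−p). From Gold: 6p + 9(1−p).
Set equal: 6p = 6(1−p) → p = 6/12 = 1/2.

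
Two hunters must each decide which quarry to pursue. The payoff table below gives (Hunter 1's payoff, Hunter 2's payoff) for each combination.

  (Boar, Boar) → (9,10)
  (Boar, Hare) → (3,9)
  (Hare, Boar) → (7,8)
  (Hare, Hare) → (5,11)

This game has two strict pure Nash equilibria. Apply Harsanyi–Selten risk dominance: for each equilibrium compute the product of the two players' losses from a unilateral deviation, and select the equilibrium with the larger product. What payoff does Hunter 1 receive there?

At both Boar: Hunter 1 loses 9 − 7 = 2 by deviating; Hunter 2 loses 10 − 9 = 1. Product = 2·1 = 2.
At both Hare: Hunter 1 loses 5 − 3 = 2 by deviating; Hunter 2 loses 11 − 8 = 3. Product = 2·3 = 6.
6 > 2, so both Hare is risk-dominant. Hunter 1's payoff there is 5.

5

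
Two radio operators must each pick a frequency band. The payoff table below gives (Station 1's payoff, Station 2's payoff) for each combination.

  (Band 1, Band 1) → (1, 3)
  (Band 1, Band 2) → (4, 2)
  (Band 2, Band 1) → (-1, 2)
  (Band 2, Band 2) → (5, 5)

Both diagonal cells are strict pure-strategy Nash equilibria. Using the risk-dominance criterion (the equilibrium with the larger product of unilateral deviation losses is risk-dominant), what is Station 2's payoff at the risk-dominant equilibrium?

5

At both Band 1: Station 1 loses 1 − (-1) = 2 by deviating; Station 2 loses 3 − 2 = 1. Product = 2·1 = 2.
At both Band 2: Station 1 loses 5 − 4 = 1 by deviating; Station 2 loses 5 − 2 = 3. Product = 1·3 = 3.
3 > 2, so both Band 2 is risk-dominant. Station 2's payoff there is 5.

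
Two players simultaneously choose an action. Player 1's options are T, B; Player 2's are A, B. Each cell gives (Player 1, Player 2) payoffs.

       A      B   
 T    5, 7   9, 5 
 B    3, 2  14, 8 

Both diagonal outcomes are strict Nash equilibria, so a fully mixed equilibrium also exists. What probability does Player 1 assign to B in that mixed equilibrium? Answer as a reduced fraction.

1/4

Player 1's mix p on T must make Player 2 indifferent between A and B.
Player 2's payoff from A: 7p + 2(1−p). From B: 5p + 8(1−p).
Set equal: 2p = 6(1−p) → p = 6/8 = 3/4.
Probability on B is 1 − 3/4 = 1/4.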